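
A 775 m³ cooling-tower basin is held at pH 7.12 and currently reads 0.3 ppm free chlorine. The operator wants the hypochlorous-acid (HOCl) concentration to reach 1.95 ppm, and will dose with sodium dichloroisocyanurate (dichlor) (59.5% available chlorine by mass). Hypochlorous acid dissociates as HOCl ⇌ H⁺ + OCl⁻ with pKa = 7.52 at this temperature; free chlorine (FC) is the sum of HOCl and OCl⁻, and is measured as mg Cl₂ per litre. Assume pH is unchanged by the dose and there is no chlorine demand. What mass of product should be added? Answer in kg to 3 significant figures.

3.16 kg

Volume: 775 m³ = 775,000 L.
[OCl⁻]/[HOCl] = 10^(pH − pKa) = 10^(7.12 − 7.52) = 0.3981; fraction as HOCl = 1/(1 + 0.3981) = 0.7153.
Free chlorine required for 1.95 ppm HOCl: 1.95 / 0.7153 = 2.726 ppm.
FC to add: 2.726 − 0.3 = 2.426 mg/L as Cl₂.
Cl₂ equivalent: 2.426 mg/L × 775,000 L = 1880 g.
Product at 59.5% available Cl: 1880 / 0.595 = 3160 g.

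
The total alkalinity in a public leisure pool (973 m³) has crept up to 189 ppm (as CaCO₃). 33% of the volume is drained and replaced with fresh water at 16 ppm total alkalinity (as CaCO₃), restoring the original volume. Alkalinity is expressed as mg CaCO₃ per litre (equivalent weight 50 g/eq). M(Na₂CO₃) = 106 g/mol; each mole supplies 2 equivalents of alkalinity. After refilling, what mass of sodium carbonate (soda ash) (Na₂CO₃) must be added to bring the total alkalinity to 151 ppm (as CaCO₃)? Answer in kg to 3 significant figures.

19.7 kg

Volume: 973 m³ = 973,000 L.
After draining 33% and refilling: 189 × 0.67 + 16 × 0.33 = 131.91 ppm.
Deficit to target: 151 − 131.91 = 19.09 mg/L.
As CaCO₃: 19.09 mg/L × 973,000 L = 18,570 g; ÷ 50 g/eq ÷ 2 = 185.7 mol Na₂CO₃.
Mass: 185.7 × 106 = 19,690 g.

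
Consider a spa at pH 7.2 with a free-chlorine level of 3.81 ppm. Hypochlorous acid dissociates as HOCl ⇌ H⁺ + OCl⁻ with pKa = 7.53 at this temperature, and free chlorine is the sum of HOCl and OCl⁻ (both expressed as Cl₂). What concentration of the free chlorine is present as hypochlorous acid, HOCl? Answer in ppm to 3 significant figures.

2.60 ppm

[OCl⁻]/[HOCl] = 10^(pH − pKa) = 10^(7.2 − 7.53) = 10^-0.33 = 0.4677.
Fraction as HOCl = 1 / (1 + 0.4677) = 0.6813.
HOCl = 0.6813 × 3.81 ppm = 2.596 ppm.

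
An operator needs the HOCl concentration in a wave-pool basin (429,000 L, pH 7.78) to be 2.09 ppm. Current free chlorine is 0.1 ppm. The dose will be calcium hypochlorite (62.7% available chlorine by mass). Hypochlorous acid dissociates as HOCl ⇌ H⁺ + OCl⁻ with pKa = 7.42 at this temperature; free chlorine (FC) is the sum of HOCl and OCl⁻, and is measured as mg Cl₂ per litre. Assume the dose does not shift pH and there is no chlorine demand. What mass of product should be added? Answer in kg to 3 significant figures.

4.64 kg

[OCl⁻]/[HOCl] = 10^(pH − pKa) = 10^(7.78 − 7.42) = 2.291; fraction as HOCl = 1/(1 + 2.291) = 0.3039.
Free chlorine required for 2.09 ppm HOCl: 2.09 / 0.3039 = 6.878 ppm.
FC to add: 6.878 − 0.1 = 6.778 mg/L as Cl₂.
Cl₂ equivalent: 6.778 mg/L × 429,000 L = 2908 g.
Product at 62.7% available Cl: 2908 / 0.627 = 4638 g.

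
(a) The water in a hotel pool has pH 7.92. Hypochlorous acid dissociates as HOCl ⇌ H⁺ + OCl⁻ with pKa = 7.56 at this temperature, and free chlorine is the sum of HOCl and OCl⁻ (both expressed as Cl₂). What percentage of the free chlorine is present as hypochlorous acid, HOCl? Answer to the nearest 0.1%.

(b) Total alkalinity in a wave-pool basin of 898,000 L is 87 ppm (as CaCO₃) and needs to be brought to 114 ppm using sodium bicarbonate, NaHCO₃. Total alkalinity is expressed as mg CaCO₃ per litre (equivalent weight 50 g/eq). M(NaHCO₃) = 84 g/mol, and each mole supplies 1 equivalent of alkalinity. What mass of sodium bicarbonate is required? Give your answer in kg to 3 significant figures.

(a) [OCl⁻]/[HOCl] = 10^(pH − pKa) = 10^(7.92 − 7.56) = 10^0.36 = 2.291.
(a) Fraction as HOCl = 1 / (1 + 2.291) = 0.3039.

(b) Alkalinity to add: (114 − 87) = 27 mg/L as CaCO₃ × 898,000 L = 24,250 g as CaCO₃.
(b) Equivalents: 24,250 g ÷ 50 g/eq = 484.9 eq.
(b) NaHCO₃ supplies 1 eq per mole → 484.9 mol.
(b) Mass: 484.9 mol × 84 g/mol = 40,730 g.

(a) 30.4%; (b) 40.7 kg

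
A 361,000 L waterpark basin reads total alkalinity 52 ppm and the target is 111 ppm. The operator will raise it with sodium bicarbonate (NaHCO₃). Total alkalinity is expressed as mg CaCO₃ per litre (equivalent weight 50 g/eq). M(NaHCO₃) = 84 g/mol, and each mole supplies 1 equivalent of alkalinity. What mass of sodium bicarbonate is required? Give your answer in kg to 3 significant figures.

Alkalinity to add: (111 − 52) = 59 mg/L as CaCO₃ × 361,000 L = 21,300 g as CaCO₃.
Equivalents: 21,300 g ÷ 50 g/eq = 426 eq.
NaHCO₃ supplies 1 eq per mole → 426 mol.
Mass: 426 mol × 84 g/mol = 35,780 g.

35.8 kg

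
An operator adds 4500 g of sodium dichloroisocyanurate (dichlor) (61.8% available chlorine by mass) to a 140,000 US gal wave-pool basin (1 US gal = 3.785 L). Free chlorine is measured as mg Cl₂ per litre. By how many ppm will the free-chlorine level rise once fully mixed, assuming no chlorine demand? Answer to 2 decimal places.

Volume: 140,000 US gal × 3.785 L/gal = 529,900 L.
Available chlorine delivered: 4500 g × 0.618 = 2781 g as Cl₂.
Concentration rise: 2781 g / 529,900 L = 5.248 mg/L = 5.25 ppm.

5.25 ppm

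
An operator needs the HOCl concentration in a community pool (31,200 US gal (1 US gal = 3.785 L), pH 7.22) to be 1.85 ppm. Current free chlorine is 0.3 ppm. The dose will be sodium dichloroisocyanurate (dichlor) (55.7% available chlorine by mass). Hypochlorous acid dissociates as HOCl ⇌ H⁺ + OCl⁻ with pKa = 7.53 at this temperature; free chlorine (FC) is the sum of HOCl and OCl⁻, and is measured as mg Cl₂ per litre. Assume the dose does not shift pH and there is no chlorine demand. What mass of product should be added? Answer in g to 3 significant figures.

Volume: 31,200 US gal × 3.785 L/gal = 118,092 L.
[OCl⁻]/[HOCl] = 10^(pH − pKa) = 10^(7.22 − 7.53) = 0.4898; fraction as HOCl = 1/(1 + 0.4898) = 0.6712.
Free chlorine required for 1.85 ppm HOCl: 1.85 / 0.6712 = 2.756 ppm.
FC to add: 2.756 − 0.3 = 2.456 mg/L as Cl₂.
Cl₂ equivalent: 2.456 mg/L × 118,092 L = 290 g.
Product at 55.7% available Cl: 290 / 0.557 = 520.7 g.

521 g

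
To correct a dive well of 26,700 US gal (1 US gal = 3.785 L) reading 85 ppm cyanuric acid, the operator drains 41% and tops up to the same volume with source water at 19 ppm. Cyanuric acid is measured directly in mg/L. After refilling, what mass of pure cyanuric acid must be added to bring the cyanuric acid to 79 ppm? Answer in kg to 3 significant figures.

2.13 kg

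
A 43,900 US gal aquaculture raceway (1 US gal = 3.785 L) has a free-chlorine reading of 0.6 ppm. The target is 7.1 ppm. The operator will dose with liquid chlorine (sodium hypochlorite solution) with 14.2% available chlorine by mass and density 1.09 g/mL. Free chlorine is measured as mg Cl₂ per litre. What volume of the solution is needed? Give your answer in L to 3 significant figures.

6.98 L

Volume: 43,900 US gal × 3.785 L/gal = 166,162 L.
Chlorine deficit: 7.1 − 0.6 = 6.5 ppm = 6.5 mg/L as Cl₂.
Cl₂ equivalent needed: 6.5 mg/L × 166,162 L = 1,080,000 mg = 1080 g.
Product at 14.2% available chlorine: 1080 / 0.142 = 7606 g.
Volume at density 1.09 g/mL: 7606 g ÷ 1.09 g/mL = 6978 mL.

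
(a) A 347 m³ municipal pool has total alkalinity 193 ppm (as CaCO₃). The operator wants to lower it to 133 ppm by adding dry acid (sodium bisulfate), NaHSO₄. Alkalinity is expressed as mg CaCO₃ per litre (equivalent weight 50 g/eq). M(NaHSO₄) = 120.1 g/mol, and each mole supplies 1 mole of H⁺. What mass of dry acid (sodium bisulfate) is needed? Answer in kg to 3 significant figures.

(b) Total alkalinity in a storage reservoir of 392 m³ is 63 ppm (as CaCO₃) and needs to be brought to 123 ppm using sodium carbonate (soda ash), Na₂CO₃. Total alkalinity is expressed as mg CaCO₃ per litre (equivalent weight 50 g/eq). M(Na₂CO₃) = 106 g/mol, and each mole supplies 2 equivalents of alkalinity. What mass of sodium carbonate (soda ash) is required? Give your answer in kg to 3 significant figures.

(a) 50.0 kg; (b) 24.9 kg

(a) Volume: 347 m³ = 347,000 L.
(a) Alkalinity to neutralize: (193 − 133) = 60 mg/L as CaCO₃ × 347,000 L = 20,820 g as CaCO₃.
(a) Equivalents of H⁺ required: 20,820 ÷ 50 g/eq = 416.4 eq = 416.4 mol NaHSO₄.
(a) Mass of NaHSO₄: 416.4 × 120.1 = 50,010 g.

(b) Volume: 392 m³ = 392,000 L.
(b) Alkalinity to add: (123 − 63) = 60 mg/L as CaCO₃ × 392,000 L = 23,520 g as CaCO₃.
(b) Equivalents: 23,520 g ÷ 50 g/eq = 470.4 eq.
(b) Each mole of Na₂CO₃ supplies 2 eq, so 470.4 / 2 = 235.2 mol.
(b) Mass: 235.2 mol × 106 g/mol = 24,930 g.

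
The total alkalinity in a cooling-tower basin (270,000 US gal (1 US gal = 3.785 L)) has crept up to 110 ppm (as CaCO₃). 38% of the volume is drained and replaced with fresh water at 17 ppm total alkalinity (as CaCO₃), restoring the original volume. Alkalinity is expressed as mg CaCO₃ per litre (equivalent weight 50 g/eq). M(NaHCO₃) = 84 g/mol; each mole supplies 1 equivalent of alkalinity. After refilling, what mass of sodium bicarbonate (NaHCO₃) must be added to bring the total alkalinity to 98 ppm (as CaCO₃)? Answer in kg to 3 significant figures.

40.1 kg

Volume: 270,000 US gal × 3.785 L/gal = 1,021,950 L.
After draining 38% and refilling: 110 × 0.62 + 17 × 0.38 = 74.66 ppm.
Deficit to target: 98 − 74.66 = 23.34 mg/L.
As CaCO₃: 23.34 mg/L × 1,021,950 L = 23,850 g; ÷ 50 g/eq ÷ 1 = 477 mol NaHCO₃.
Mass: 477 × 84 = 40,070 g.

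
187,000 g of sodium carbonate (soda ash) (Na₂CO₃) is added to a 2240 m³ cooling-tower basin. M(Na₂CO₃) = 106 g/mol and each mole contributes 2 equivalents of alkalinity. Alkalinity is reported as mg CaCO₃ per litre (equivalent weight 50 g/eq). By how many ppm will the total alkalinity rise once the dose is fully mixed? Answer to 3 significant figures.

Volume: 2240 m³ = 2,240,000 L.
Moles of Na₂CO₃: 187,000 g ÷ 106 g/mol = 1764 mol → 3528 eq of alkalinity.
As CaCO₃: 3528 eq × 50 g/eq = 176,400 g.
Rise: 176,400 g / 2,240,000 L × 1000 = 78.76 mg/L.

78.8 ppm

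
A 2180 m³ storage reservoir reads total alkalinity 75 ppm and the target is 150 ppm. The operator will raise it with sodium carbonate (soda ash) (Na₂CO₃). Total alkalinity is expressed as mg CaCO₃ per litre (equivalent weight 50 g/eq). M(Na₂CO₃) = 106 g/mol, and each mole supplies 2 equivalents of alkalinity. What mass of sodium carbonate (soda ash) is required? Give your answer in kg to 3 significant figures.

Volume: 2180 m³ = 2,180,000 L.
Alkalinity to add: (150 − 75) = 75 mg/L as CaCO₃ × 2,180,000 L = 163,500 g as CaCO₃.
Equivalents: 163,500 g ÷ 50 g/eq = 3270 eq.
Each mole of Na₂CO₃ supplies 2 eq, so 3270 / 2 = 1635 mol.
Mass: 1635 mol × 106 g/mol = 173,300 g.

173 kg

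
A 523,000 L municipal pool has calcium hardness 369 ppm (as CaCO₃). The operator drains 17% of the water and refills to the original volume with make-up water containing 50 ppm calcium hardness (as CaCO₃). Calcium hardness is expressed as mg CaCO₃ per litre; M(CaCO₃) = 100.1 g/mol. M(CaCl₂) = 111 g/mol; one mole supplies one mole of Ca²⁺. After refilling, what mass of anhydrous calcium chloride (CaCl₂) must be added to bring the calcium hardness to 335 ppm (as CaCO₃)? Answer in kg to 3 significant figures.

After draining 17% and refilling: 369 × 0.83 + 50 × 0.17 = 314.77 ppm.
Deficit to target: 335 − 314.77 = 20.23 mg/L.
As CaCO₃: 20.23 mg/L × 523,000 L = 10,580 g; ÷ 100.1 = 105.7 mol Ca²⁺.
Mass: 105.7 × 111 = 11,730 g.

11.7 kg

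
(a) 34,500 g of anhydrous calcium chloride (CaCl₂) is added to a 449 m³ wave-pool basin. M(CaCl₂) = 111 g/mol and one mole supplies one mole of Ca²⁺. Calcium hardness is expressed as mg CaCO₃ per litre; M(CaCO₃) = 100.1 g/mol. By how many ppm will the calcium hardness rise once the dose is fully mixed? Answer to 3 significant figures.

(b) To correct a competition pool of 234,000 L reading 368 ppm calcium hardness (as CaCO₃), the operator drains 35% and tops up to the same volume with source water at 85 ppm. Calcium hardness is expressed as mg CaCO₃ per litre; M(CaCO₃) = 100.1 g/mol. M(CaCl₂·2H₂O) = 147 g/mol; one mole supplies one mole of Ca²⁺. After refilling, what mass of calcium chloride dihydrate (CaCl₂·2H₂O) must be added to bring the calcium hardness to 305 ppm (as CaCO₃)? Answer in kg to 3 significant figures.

(a) 69.3 ppm; (b) 12.4 kg

(a) Volume: 449 m³ = 449,000 L.
(a) Moles of Ca²⁺: 34,500 g ÷ 111 g/mol = 310.8 mol.
(a) As CaCO₃: 310.8 mol × 100.1 g/mol = 31,110 g.
(a) Rise: 31,110 g / 449,000 L × 1000 = 69.29 mg/L.

(b) After draining 35% and refilling: 368 × 0.65 + 85 × 0.35 = 268.95 ppm.
(b) Deficit to target: 305 − 268.95 = 36.05 mg/L.
(b) As CaCO₃: 36.05 mg/L × 234,000 L = 8436 g; ÷ 100.1 = 84.27 mol Ca²⁺.
(b) Mass: 84.27 × 147 = 12,390 g.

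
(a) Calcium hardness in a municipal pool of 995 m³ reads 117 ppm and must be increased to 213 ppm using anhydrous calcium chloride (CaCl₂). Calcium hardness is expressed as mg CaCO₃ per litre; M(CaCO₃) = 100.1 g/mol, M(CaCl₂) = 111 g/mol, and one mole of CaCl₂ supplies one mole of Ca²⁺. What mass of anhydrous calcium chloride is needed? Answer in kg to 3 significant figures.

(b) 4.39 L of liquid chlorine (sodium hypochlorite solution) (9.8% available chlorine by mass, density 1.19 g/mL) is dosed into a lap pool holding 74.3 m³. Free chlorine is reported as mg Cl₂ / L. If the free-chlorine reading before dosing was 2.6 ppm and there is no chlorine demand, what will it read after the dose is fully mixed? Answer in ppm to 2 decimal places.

(a) Volume: 995 m³ = 995,000 L.
(a) Hardness to add: (213 − 117) = 96 mg/L as CaCO₃ × 995,000 L = 95,520 g as CaCO₃.
(a) Moles of Ca²⁺ (1 mol Ca²⁺ ≡ 1 mol CaCO₃): 95,520 / 100.1 g/mol = 954.2 mol.
(a) Mass of CaCl₂: 954.2 × 111 = 105,900 g.

(b) Volume: 74.3 m³ = 74,300 L.
(b) Mass of solution: 4.39 L × 1000 mL/L × 1.19 g/mL = 5224 g.
(b) Available chlorine delivered: 5224 g × 0.098 = 512 g as Cl₂.
(b) Concentration rise: 512 g / 74,300 L = 6.89 mg/L = 6.89 ppm.
(b) Final FC: 2.6 + 6.89 = 9.49 ppm.

(a) 106 kg; (b) 9.49 ppm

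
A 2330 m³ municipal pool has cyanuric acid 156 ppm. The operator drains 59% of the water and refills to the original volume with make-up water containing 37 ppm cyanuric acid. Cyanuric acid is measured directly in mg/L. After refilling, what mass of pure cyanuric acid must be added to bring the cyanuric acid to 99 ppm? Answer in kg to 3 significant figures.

30.8 kg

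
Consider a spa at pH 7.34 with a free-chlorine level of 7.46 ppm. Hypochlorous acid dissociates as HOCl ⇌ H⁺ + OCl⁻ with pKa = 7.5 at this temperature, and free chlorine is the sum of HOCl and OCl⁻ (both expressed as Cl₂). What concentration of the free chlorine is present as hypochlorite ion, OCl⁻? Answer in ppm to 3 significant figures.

[OCl⁻]/[HOCl] = 10^(pH − pKa) = 10^(7.34 − 7.5) = 10^-0.16 = 0.6918.
Fraction as HOCl = 1 / (1 + 0.6918) = 0.5911.
OCl⁻ = (1 − 0.5911) × 7.46 ppm = 3.051 ppm.

3.05 ppm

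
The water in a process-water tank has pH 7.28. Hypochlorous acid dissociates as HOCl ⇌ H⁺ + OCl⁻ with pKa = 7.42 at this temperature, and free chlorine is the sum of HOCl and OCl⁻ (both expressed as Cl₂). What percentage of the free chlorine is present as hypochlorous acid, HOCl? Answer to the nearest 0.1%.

58.0%

[OCl⁻]/[HOCl] = 10^(pH − pKa) = 10^(7.28 − 7.42) = 10^-0.14 = 0.7244.
Fraction as HOCl = 1 / (1 + 0.7244) = 0.5799.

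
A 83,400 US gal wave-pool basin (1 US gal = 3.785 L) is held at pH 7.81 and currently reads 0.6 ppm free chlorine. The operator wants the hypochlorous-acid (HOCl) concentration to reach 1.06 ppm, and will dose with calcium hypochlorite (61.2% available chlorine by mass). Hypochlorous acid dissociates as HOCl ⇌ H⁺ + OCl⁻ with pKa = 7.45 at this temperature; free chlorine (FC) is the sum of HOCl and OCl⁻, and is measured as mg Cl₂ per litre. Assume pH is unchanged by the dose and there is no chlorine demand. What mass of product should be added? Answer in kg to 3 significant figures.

Volume: 83,400 US gal × 3.785 L/gal = 315,669 L.
[OCl⁻]/[HOCl] = 10^(pH − pKa) = 10^(7.81 − 7.45) = 2.291; fraction as HOCl = 1/(1 + 2.291) = 0.3039.
Free chlorine required for 1.06 ppm HOCl: 1.06 / 0.3039 = 3.488 ppm.
FC to add: 3.488 − 0.6 = 2.888 mg/L as Cl₂.
Cl₂ equivalent: 2.888 mg/L × 315,669 L = 911.8 g.
Product at 61.2% available Cl: 911.8 / 0.612 = 1490 g.

1.49 kg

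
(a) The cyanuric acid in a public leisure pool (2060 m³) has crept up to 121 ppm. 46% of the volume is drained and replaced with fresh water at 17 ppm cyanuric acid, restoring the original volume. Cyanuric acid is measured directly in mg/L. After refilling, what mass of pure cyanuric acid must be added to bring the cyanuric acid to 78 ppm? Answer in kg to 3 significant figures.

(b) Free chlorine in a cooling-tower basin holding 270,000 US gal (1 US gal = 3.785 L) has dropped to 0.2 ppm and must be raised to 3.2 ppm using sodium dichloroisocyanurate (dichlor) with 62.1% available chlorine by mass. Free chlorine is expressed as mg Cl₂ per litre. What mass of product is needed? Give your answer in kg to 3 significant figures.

(a) Volume: 2060 m³ = 2,060,000 L.
(a) After draining 46% and refilling: 121 × 0.54 + 17 × 0.46 = 73.16 ppm.
(a) Deficit to target: 78 − 73.16 = 4.84 mg/L.
(a) Mass: 4.84 mg/L × 2,060,000 L = 9970 g cyanuric acid.

(b) Volume: 270,000 US gal × 3.785 L/gal = 1,021,950 L.
(b) Chlorine deficit: 3.2 − 0.2 = 3 ppm = 3 mg/L as Cl₂.
(b) Cl₂ equivalent needed: 3 mg/L × 1,021,950 L = 3,066,000 mg = 3066 g.
(b) Product at 62.1% available chlorine: 3066 / 0.621 = 4937 g.

(a) 9.97 kg; (b) 4.94 kg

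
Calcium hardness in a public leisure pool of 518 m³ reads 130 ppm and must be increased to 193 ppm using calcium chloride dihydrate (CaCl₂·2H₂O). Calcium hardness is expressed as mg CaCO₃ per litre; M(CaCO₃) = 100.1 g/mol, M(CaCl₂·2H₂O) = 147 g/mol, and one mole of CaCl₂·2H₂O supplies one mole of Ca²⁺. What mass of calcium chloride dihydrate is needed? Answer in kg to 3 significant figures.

Volume: 518 m³ = 518,000 L.
Hardness to add: (193 − 130) = 63 mg/L as CaCO₃ × 518,000 L = 32,630 g as CaCO₃.
Moles of Ca²⁺ (1 mol Ca²⁺ ≡ 1 mol CaCO₃): 32,630 / 100.1 g/mol = 326 mol.
Mass of CaCl₂·2H₂O: 326 × 147 = 47,920 g.

47.9 kg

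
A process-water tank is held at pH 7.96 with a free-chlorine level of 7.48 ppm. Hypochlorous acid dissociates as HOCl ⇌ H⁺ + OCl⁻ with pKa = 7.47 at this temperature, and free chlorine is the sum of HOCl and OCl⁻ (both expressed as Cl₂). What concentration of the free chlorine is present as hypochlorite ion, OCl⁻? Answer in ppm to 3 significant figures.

5.65 ppm

[OCl⁻]/[HOCl] = 10^(pH − pKa) = 10^(7.96 − 7.47) = 10^0.49 = 3.09.
Fraction as HOCl = 1 / (1 + 3.09) = 0.2445.
OCl⁻ = (1 − 0.2445) × 7.48 ppm = 5.651 ppm.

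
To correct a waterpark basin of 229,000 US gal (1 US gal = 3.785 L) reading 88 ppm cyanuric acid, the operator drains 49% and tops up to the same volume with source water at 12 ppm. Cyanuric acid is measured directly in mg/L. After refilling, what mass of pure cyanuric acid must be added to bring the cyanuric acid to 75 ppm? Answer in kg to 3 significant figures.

Volume: 229,000 US gal × 3.785 L/gal = 866,765 L.
After draining 49% and refilling: 88 × 0.51 + 12 × 0.49 = 50.76 ppm.
Deficit to target: 75 − 50.76 = 24.24 mg/L.
Mass: 24.24 mg/L × 866,765 L = 21,010 g cyanuric acid.

21.0 kg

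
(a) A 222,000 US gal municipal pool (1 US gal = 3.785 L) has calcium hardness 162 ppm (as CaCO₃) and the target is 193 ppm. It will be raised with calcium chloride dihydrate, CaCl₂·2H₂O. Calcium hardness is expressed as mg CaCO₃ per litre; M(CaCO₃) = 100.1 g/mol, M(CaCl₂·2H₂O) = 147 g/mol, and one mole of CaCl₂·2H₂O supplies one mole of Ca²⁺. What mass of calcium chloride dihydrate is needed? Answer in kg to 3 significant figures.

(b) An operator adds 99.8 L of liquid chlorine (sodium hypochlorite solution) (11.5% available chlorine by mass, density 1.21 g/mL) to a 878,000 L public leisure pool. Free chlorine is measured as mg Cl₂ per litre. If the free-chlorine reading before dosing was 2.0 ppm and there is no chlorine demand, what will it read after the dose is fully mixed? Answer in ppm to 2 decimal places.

(a) Volume: 222,000 US gal × 3.785 L/gal = 840,270 L.
(a) Hardness to add: (193 − 162) = 31 mg/L as CaCO₃ × 840,270 L = 26,050 g as CaCO₃.
(a) Moles of Ca²⁺ (1 mol Ca²⁺ ≡ 1 mol CaCO₃): 26,050 / 100.1 g/mol = 260.2 mol.
(a) Mass of CaCl₂·2H₂O: 260.2 × 147 = 38,250 g.

(b) Mass of solution: 99.8 L × 1000 mL/L × 1.21 g/mL = 120,800 g.
(b) Available chlorine delivered: 120,800 g × 0.115 = 13,890 g as Cl₂.
(b) Concentration rise: 13,890 g / 878,000 L = 15.82 mg/L = 15.82 ppm.
(b) Final FC: 2.0 + 15.82 = 17.82 ppm.

(a) 38.3 kg; (b) 17.82 ppm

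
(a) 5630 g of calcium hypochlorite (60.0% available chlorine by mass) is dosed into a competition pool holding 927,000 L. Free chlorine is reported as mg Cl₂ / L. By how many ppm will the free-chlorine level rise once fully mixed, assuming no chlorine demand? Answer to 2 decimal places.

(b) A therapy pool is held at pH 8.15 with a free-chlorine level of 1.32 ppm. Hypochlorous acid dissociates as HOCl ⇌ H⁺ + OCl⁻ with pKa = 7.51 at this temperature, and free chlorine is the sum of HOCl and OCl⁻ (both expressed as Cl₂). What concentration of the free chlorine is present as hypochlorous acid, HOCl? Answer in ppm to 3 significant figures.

(a) Available chlorine delivered: 5630 g × 0.6 = 3378 g as Cl₂.
(a) Concentration rise: 3378 g / 927,000 L = 3.644 mg/L = 3.64 ppm.

(b) [OCl⁻]/[HOCl] = 10^(pH − pKa) = 10^(8.15 − 7.51) = 10^0.64 = 4.365.
(b) Fraction as HOCl = 1 / (1 + 4.365) = 0.1864.
(b) HOCl = 0.1864 × 1.32 ppm = 0.246 ppm.

(a) 3.64 ppm; (b) 0.246 ppm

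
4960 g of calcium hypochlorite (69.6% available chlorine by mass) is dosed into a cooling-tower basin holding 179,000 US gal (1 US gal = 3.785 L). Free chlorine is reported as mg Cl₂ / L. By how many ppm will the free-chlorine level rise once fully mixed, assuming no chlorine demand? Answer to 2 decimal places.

Volume: 179,000 US gal × 3.785 L/gal = 677,515 L.
Available chlorine delivered: 4960 g × 0.696 = 3452 g as Cl₂.
Concentration rise: 3452 g / 677,515 L = 5.095 mg/L = 5.10 ppm.

5.10 ppm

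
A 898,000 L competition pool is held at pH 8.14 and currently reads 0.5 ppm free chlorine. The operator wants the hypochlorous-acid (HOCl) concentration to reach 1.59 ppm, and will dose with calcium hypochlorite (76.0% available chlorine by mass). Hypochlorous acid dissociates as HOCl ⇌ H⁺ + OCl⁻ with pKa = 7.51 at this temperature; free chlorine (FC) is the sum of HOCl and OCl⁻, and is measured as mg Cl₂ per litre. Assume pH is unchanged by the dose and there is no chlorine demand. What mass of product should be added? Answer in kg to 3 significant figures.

9.30 kg

[OCl⁻]/[HOCl] = 10^(pH − pKa) = 10^(8.14 − 7.51) = 4.266; fraction as HOCl = 1/(1 + 4.266) = 0.1899.
Free chlorine required for 1.59 ppm HOCl: 1.59 / 0.1899 = 8.373 ppm.
FC to add: 8.373 − 0.5 = 7.873 mg/L as Cl₂.
Cl₂ equivalent: 7.873 mg/L × 898,000 L = 7070 g.
Product at 76.0% available Cl: 7070 / 0.76 = 9302 g.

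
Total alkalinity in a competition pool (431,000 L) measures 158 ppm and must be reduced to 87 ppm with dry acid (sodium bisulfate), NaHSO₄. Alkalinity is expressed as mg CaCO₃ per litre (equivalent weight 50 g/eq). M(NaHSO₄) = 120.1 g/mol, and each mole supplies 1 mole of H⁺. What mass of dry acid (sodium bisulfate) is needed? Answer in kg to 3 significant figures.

Alkalinity to neutralize: (158 − 87) = 71 mg/L as CaCO₃ × 431,000 L = 30,600 g as CaCO₃.
Equivalents of H⁺ required: 30,600 ÷ 50 g/eq = 612 eq = 612 mol NaHSO₄.
Mass of NaHSO₄: 612 × 120.1 = 73,500 g.

73.5 kg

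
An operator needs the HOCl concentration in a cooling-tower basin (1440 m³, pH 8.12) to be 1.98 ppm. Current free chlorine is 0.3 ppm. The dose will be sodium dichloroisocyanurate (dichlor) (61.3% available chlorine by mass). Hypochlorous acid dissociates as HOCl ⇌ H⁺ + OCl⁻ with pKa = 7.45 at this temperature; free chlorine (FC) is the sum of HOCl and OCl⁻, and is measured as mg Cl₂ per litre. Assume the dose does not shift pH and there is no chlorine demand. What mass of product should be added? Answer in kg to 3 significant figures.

25.7 kg

Volume: 1440 m³ = 1,440,000 L.
[OCl⁻]/[HOCl] = 10^(pH − pKa) = 10^(8.12 − 7.45) = 4.677; fraction as HOCl = 1/(1 + 4.677) = 0.1761.
Free chlorine required for 1.98 ppm HOCl: 1.98 / 0.1761 = 11.24 ppm.
FC to add: 11.24 − 0.3 = 10.94 mg/L as Cl₂.
Cl₂ equivalent: 10.94 mg/L × 1,440,000 L = 15,760 g.
Product at 61.3% available Cl: 15,760 / 0.613 = 25,700 g.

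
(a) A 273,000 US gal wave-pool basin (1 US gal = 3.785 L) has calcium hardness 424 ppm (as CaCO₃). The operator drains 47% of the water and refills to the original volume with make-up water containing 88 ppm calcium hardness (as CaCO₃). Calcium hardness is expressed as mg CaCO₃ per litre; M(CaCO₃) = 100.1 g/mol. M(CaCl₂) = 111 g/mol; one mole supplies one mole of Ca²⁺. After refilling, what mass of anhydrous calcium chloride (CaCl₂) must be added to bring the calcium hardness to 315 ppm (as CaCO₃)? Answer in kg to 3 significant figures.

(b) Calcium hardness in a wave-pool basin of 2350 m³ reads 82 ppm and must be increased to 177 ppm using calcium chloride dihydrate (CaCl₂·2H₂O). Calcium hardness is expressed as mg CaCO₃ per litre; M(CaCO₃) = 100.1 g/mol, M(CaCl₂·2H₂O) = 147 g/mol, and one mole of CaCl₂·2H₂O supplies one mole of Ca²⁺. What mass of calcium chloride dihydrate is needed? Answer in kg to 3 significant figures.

(a) 56.1 kg; (b) 328 kg

(a) Volume: 273,000 US gal × 3.785 L/gal = 1,033,305 L.
(a) After draining 47% and refilling: 424 × 0.53 + 88 × 0.47 = 266.08 ppm.
(a) Deficit to target: 315 − 266.08 = 48.92 mg/L.
(a) As CaCO₃: 48.92 mg/L × 1,033,305 L = 50,550 g; ÷ 100.1 = 505 mol Ca²⁺.
(a) Mass: 505 × 111 = 56,050 g.

(b) Volume: 2350 m³ = 2,350,000 L.
(b) Hardness to add: (177 − 82) = 95 mg/L as CaCO₃ × 2,350,000 L = 223,200 g as CaCO₃.
(b) Moles of Ca²⁺ (1 mol Ca²⁺ ≡ 1 mol CaCO₃): 223,200 / 100.1 g/mol = 2230 mol.
(b) Mass of CaCl₂·2H₂O: 2230 × 147 = 327,800 g.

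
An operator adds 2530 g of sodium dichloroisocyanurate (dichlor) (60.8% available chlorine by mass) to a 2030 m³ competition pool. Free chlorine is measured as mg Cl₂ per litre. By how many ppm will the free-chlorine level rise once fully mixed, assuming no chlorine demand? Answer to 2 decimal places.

0.76 ppm

Volume: 2030 m³ = 2,030,000 L.
Available chlorine delivered: 2530 g × 0.608 = 1538 g as Cl₂.
Concentration rise: 1538 g / 2,030,000 L = 0.7578 mg/L = 0.76 ppm.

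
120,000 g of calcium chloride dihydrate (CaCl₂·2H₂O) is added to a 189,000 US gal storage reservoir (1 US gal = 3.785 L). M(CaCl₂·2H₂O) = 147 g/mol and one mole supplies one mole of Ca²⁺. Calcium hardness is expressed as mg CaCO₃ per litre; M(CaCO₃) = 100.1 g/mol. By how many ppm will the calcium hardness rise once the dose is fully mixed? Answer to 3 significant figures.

114 ppm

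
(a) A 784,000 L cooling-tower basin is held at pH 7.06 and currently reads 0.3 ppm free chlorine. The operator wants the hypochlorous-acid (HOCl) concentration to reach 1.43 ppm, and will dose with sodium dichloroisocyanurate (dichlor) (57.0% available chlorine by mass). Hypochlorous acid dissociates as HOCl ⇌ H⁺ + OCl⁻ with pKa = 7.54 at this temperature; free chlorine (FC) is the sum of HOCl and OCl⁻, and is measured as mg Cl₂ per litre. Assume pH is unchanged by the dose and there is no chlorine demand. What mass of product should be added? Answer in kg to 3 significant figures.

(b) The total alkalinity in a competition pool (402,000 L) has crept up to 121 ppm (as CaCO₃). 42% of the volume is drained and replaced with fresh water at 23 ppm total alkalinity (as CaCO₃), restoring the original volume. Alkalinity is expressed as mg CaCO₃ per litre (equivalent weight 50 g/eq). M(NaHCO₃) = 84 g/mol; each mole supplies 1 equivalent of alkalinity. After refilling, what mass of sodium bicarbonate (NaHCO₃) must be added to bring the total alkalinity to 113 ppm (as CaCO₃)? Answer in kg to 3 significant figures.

(a) [OCl⁻]/[HOCl] = 10^(pH − pKa) = 10^(7.06 − 7.54) = 0.3311; fraction as HOCl = 1/(1 + 0.3311) = 0.7512.
(a) Free chlorine required for 1.43 ppm HOCl: 1.43 / 0.7512 = 1.904 ppm.
(a) FC to add: 1.904 − 0.3 = 1.604 mg/L as Cl₂.
(a) Cl₂ equivalent: 1.604 mg/L × 784,000 L = 1257 g.
(a) Product at 57.0% available Cl: 1257 / 0.57 = 2206 g.

(b) After draining 42% and refilling: 121 × 0.58 + 23 × 0.42 = 79.84 ppm.
(b) Deficit to target: 113 − 79.84 = 33.16 mg/L.
(b) As CaCO₃: 33.16 mg/L × 402,000 L = 13,330 g; ÷ 50 g/eq ÷ 1 = 266.6 mol NaHCO₃.
(b) Mass: 266.6 × 84 = 22,390 g.

(a) 2.21 kg; (b) 22.4 kg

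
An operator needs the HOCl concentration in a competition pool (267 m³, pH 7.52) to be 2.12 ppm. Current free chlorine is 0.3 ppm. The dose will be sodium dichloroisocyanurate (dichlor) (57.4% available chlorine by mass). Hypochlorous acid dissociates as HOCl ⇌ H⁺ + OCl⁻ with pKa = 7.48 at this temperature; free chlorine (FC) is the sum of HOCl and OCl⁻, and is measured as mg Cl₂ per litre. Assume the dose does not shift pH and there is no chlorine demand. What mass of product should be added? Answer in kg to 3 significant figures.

1.93 kg

Volume: 267 m³ = 267,000 L.
[OCl⁻]/[HOCl] = 10^(pH − pKa) = 10^(7.52 − 7.48) = 1.096; fraction as HOCl = 1/(1 + 1.096) = 0.477.
Free chlorine required for 2.12 ppm HOCl: 2.12 / 0.477 = 4.445 ppm.
FC to add: 4.445 − 0.3 = 4.145 mg/L as Cl₂.
Cl₂ equivalent: 4.145 mg/L × 267,000 L = 1107 g.
Product at 57.4% available Cl: 1107 / 0.574 = 1928 g.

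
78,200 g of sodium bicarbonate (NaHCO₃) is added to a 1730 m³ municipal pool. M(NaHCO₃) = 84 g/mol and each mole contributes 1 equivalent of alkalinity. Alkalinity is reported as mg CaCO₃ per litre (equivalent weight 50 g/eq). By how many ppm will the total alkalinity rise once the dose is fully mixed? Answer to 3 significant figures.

26.9 ppm

Volume: 1730 m³ = 1,730,000 L.
Moles of NaHCO₃: 78,200 g ÷ 84 g/mol = 931 mol → 931 eq of alkalinity.
As CaCO₃: 931 eq × 50 g/eq = 46,550 g.
Rise: 46,550 g / 1,730,000 L × 1000 = 26.91 mg/L.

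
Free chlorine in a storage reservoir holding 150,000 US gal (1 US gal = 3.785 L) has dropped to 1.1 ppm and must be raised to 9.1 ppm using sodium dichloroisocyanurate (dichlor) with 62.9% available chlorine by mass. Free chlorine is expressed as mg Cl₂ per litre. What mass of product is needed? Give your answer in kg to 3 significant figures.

7.22 kg

Volume: 150,000 US gal × 3.785 L/gal = 567,750 L.
Chlorine deficit: 9.1 − 1.1 = 8 ppm = 8 mg/L as Cl₂.
Cl₂ equivalent needed: 8 mg/L × 567,750 L = 4,542,000 mg = 4542 g.
Product at 62.9% available chlorine: 4542 / 0.629 = 7221 g.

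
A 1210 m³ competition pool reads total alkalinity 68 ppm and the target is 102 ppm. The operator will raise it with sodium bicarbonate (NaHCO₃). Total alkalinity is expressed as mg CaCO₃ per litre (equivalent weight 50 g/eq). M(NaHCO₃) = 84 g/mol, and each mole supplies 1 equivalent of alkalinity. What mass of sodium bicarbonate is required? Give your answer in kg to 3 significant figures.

Volume: 1210 m³ = 1,210,000 L.
Alkalinity to add: (102 − 68) = 34 mg/L as CaCO₃ × 1,210,000 L = 41,140 g as CaCO₃.
Equivalents: 41,140 g ÷ 50 g/eq = 822.8 eq.
NaHCO₃ supplies 1 eq per mole → 822.8 mol.
Mass: 822.8 mol × 84 g/mol = 69,120 g.

69.1 kg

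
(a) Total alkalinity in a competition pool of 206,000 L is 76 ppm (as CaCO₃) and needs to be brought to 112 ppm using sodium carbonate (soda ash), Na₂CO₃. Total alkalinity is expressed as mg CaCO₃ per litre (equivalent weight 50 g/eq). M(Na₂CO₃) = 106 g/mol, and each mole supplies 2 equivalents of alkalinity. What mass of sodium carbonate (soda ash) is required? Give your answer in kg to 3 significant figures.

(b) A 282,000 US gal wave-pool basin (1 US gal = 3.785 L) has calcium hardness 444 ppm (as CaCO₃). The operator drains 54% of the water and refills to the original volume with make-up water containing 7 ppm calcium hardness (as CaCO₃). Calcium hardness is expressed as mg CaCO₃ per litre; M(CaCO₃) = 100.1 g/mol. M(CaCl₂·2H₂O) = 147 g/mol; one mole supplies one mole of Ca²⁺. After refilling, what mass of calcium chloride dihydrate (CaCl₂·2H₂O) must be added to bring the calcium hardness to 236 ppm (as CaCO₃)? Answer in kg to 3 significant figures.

(a) 7.86 kg; (b) 43.9 kg

(a) Alkalinity to add: (112 − 76) = 36 mg/L as CaCO₃ × 206,000 L = 7416 g as CaCO₃.
(a) Equivalents: 7416 g ÷ 50 g/eq = 148.3 eq.
(a) Each mole of Na₂CO₃ supplies 2 eq, so 148.3 / 2 = 74.16 mol.
(a) Mass: 74.16 mol × 106 g/mol = 7861 g.

(b) Volume: 282,000 US gal × 3.785 L/gal = 1,067,370 L.
(b) After draining 54% and refilling: 444 × 0.46 + 7 × 0.54 = 208.02 ppm.
(b) Deficit to target: 236 − 208.02 = 27.98 mg/L.
(b) As CaCO₃: 27.98 mg/L × 1,067,370 L = 29,870 g; ÷ 100.1 = 298.4 mol Ca²⁺.
(b) Mass: 298.4 × 147 = 43,860 g.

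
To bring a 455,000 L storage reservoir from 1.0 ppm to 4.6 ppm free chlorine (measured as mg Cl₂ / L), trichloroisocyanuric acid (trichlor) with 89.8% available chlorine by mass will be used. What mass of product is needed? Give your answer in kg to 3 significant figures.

Chlorine deficit: 4.6 − 1.0 = 3.6 ppm = 3.6 mg/L as Cl₂.
Cl₂ equivalent needed: 3.6 mg/L × 455,000 L = 1,638,000 mg = 1638 g.
Product at 89.8% available chlorine: 1638 / 0.898 = 1824 g.

1.82 kg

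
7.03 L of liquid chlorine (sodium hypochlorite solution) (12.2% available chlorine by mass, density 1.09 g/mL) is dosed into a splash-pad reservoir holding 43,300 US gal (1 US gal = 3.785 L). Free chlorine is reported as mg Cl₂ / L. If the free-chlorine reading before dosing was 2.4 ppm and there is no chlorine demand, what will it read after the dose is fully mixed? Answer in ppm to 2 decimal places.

8.10 ppm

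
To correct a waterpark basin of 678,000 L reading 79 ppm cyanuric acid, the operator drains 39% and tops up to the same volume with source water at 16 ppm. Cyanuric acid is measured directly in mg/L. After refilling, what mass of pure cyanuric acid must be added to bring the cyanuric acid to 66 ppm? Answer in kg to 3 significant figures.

7.84 kg

After draining 39% and refilling: 79 × 0.61 + 16 × 0.39 = 54.43 ppm.
Deficit to target: 66 − 54.43 = 11.57 mg/L.
Mass: 11.57 mg/L × 678,000 L = 7844 g cyanuric acid.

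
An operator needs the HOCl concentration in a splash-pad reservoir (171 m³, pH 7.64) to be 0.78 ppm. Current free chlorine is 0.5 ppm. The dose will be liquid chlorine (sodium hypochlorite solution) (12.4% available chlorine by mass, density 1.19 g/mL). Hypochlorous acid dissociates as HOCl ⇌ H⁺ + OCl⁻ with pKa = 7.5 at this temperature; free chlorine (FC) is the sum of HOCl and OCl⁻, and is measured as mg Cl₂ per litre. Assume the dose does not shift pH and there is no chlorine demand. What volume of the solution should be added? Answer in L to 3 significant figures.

1.57 L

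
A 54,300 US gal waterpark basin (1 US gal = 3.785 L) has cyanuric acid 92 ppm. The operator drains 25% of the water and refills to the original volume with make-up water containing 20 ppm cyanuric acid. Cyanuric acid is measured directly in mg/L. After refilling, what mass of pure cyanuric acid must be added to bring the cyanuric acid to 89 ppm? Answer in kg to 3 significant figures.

Volume: 54,300 US gal × 3.785 L/gal = 205,526 L.
After draining 25% and refilling: 92 × 0.75 + 20 × 0.25 = 74 ppm.
Deficit to target: 89 − 74 = 15 mg/L.
Mass: 15 mg/L × 205,526 L = 3083 g cyanuric acid.

3.08 kg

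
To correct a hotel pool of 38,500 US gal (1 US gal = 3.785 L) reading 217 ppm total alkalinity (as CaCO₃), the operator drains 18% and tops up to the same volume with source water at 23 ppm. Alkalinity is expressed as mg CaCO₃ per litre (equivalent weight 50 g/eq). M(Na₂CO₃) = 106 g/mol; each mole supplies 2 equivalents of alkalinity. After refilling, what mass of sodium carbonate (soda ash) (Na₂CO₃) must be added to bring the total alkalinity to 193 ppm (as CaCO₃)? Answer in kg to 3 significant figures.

Volume: 38,500 US gal × 3.785 L/gal = 145,722 L.
After draining 18% and refilling: 217 × 0.82 + 23 × 0.18 = 182.08 ppm.
Deficit to target: 193 − 182.08 = 10.92 mg/L.
As CaCO₃: 10.92 mg/L × 145,722 L = 1591 g; ÷ 50 g/eq ÷ 2 = 15.91 mol Na₂CO₃.
Mass: 15.91 × 106 = 1687 g.

1.69 kg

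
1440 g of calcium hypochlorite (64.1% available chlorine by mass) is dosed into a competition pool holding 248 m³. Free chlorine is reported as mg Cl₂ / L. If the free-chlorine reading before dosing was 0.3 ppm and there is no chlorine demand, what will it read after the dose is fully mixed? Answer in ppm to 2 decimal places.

4.02 ppm

Volume: 248 m³ = 248,000 L.
Available chlorine delivered: 1440 g × 0.641 = 923 g as Cl₂.
Concentration rise: 923 g / 248,000 L = 3.722 mg/L = 3.72 ppm.
Final FC: 0.3 + 3.72 = 4.02 ppm.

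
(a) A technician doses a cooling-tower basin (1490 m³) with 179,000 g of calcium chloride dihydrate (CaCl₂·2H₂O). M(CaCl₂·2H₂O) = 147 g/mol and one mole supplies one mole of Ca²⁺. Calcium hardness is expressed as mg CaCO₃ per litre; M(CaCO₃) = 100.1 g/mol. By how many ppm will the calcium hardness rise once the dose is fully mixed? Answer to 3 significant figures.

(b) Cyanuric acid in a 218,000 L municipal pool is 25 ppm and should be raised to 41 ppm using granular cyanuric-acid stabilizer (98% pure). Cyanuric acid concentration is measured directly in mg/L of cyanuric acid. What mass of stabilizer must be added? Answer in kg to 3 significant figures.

(a) Volume: 1490 m³ = 1,490,000 L.
(a) Moles of Ca²⁺: 179,000 g ÷ 147 g/mol = 1218 mol.
(a) As CaCO₃: 1218 mol × 100.1 g/mol = 121,900 g.
(a) Rise: 121,900 g / 1,490,000 L × 1000 = 81.81 mg/L.

(b) CYA to add: (41 − 25) = 16 mg/L × 218,000 L = 3488 g cyanuric acid.
(b) At 98% purity: 3488 / 0.98 = 3559 g product.

(a) 81.8 ppm; (b) 3.56 kg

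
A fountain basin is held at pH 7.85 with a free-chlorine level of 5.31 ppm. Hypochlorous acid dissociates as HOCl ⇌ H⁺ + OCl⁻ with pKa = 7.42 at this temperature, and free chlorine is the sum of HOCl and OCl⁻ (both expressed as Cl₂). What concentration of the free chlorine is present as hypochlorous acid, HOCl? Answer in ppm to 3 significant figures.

1.44 ppm

[OCl⁻]/[HOCl] = 10^(pH − pKa) = 10^(7.85 − 7.42) = 10^0.43 = 2.692.
Fraction as HOCl = 1 / (1 + 2.692) = 0.2709.
HOCl = 0.2709 × 5.31 ppm = 1.438 ppm.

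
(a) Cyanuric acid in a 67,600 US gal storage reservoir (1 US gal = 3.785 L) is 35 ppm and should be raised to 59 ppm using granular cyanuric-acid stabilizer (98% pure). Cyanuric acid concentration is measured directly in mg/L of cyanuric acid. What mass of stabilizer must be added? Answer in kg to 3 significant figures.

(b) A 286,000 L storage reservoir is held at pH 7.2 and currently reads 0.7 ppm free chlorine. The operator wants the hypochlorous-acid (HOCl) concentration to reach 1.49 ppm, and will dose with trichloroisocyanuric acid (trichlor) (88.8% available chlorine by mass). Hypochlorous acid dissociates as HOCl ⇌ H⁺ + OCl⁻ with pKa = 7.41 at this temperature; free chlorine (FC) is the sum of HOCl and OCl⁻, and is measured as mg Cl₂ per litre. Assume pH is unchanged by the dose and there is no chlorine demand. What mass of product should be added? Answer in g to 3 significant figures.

(a) Volume: 67,600 US gal × 3.785 L/gal = 255,866 L.
(a) CYA to add: (59 − 35) = 24 mg/L × 255,866 L = 6141 g cyanuric acid.
(a) At 98% purity: 6141 / 0.98 = 6266 g product.

(b) [OCl⁻]/[HOCl] = 10^(pH − pKa) = 10^(7.2 − 7.41) = 0.6166; fraction as HOCl = 1/(1 + 0.6166) = 0.6186.
(b) Free chlorine required for 1.49 ppm HOCl: 1.49 / 0.6186 = 2.409 ppm.
(b) FC to add: 2.409 − 0.7 = 1.709 mg/L as Cl₂.
(b) Cl₂ equivalent: 1.709 mg/L × 286,000 L = 488.7 g.
(b) Product at 88.8% available Cl: 488.7 / 0.888 = 550.3 g.

(a) 6.27 kg; (b) 550 g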